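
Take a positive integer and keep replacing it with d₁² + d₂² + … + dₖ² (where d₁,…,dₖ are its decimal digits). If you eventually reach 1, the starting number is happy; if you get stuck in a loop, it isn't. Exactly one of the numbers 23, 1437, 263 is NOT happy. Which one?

23: 23 → 13 → 10 → 1  — reaches 1 (happy)
1437: 1437 → 75 → 74 → 65 → 61 → 37 → 58 → 89 → 145 → 42 → 20 → 4 → 16 → 37  — repeats 37 (not happy)
263: 263 → 49 → 97 → 130 → 10 → 1  — reaches 1 (happy)

1437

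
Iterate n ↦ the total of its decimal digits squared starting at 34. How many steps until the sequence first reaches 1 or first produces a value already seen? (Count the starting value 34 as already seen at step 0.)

34 → 25
25 → 29
29 → 85
85 → 89
89 → 145
145 → 42
42 → 20
20 → 4
4 → 16
16 → 37
37 → 58
58 → 89  — 89 repeats.
That took 12 steps.

12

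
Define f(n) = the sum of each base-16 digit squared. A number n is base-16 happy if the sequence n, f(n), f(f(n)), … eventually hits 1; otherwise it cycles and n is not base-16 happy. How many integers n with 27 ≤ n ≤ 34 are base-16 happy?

3

27: 27 → 122 → 149 → 106 → 136 → 128 → 64 → 16 → 1  — base-16 happy
28: 28 → 145 → 82 → 29 → 170 → 200 → 208 → 169 → 181 → 146 → 85 → 50 → 13 → 169  — not base-16 happy
29: 29 → 170 → 200 → 208 → 169 → 181 → 146 → 85 → 50 → 13 → 169  — not base-16 happy
30: 30 → 197 → 169 → 181 → 146 → 85 → 50 → 13 → 169  — not base-16 happy
31: 31 → 226 → 200 → 208 → 169 → 181 → 146 → 85 → 50 → 13 → 169  — not base-16 happy
32: 32 → 4 → 16 → 1  — base-16 happy
33: 33 → 5 → 25 → 82 → 29 → 170 → 200 → 208 → 169 → 181 → 146 → 85 → 50 → 13 → 169  — not base-16 happy
34: 34 → 8 → 64 → 16 → 1  — base-16 happy
base-16 happy: 27, 32, 34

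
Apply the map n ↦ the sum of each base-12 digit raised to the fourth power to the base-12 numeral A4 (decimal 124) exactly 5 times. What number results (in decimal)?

124 = (10,4)_12 → 10⁴ + 4⁴ = 10256
10256 = (5,11,2,8)_12 → 5⁴ + 11⁴ + 2⁴ + 8⁴ = 19378
19378 = (11,2,6,10)_12 → 11⁴ + 2⁴ + 6⁴ + 10⁴ = 25953
25953 = (1,3,0,2,9)_12 → 1⁴ + 3⁴ + 0⁴ + 2⁴ + 9⁴ = 6659
6659 = (3,10,2,11)_12 → 3⁴ + 10⁴ + 2⁴ + 11⁴ = 24738

24738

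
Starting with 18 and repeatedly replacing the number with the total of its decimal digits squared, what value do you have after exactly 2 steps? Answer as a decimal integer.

61

18 → 1² + 8² = 1 + 64 = 65
65 → 6² + 5² = 36 + 25 = 61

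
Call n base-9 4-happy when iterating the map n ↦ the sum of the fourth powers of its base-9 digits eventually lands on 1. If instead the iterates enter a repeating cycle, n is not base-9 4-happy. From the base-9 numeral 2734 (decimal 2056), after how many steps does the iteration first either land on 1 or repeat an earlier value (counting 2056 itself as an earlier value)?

14

2056 = (2,7,3,4)_9 → 2⁴ + 7⁴ + 3⁴ + 4⁴ = 2754
2754 = (3,7,0,0)_9 → 3⁴ + 7⁴ + 0⁴ + 0⁴ = 2482
2482 = (3,3,5,7)_9 → 3⁴ + 3⁴ + 5⁴ + 7⁴ = 3188
3188 = (4,3,3,2)_9 → 4⁴ + 3⁴ + 3⁴ + 2⁴ = 434
434 = (5,3,2)_9 → 5⁴ + 3⁴ + 2⁴ = 722
722 = (8,8,2)_9 → 8⁴ + 8⁴ + 2⁴ = 8208
8208 = (1,2,2,3,0)_9 → 1⁴ + 2⁴ + 2⁴ + 3⁴ + 0⁴ = 114
114 = (1,3,6)_9 → 1⁴ + 3⁴ + 6⁴ = 1378
1378 = (1,8,0,1)_9 → 1⁴ + 8⁴ + 0⁴ + 1⁴ = 4098
4098 = (5,5,5,3)_9 → 5⁴ + 5⁴ + 5⁴ + 3⁴ = 1956
1956 = (2,6,1,3)_9 → 2⁴ + 6⁴ + 1⁴ + 3⁴ = 1394
1394 = (1,8,1,8)_9 → 1⁴ + 8⁴ + 1⁴ + 8⁴ = 8194
8194 = (1,2,2,1,4)_9 → 1⁴ + 2⁴ + 2⁴ + 1⁴ + 4⁴ = 290
290 = (3,5,2)_9 → 3⁴ + 5⁴ + 2⁴ = 722  — 722 repeats.
That took 14 steps.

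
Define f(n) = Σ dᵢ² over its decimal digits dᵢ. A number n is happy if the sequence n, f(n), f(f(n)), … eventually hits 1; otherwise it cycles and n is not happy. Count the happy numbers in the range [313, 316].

1

313: 313 → 19 → 82 → 68 → 100 → 1  — happy
314: 314 → 26 → 40 → 16 → 37 → 58 → 89 → 145 → 42 → 20 → 4 → 16  — not happy
315: 315 → 35 → 34 → 25 → 29 → 85 → 89 → 145 → 42 → 20 → 4 → 16 → 37 → 58 → 89  — not happy
316: 316 → 46 → 52 → 29 → 85 → 89 → 145 → 42 → 20 → 4 → 16 → 37 → 58 → 89  — not happy
happy: 313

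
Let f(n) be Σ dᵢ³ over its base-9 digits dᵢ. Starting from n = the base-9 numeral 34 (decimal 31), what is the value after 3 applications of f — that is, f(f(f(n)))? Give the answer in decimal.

31 = (3,4)_9 → 91
91 = (1,1,1)_9 → 3
3 = (3)_9 → 27

27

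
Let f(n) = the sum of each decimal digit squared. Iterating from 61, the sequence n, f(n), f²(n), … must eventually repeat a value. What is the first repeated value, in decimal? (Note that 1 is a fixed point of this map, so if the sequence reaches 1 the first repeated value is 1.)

61 → 6² + 1² = 37
37 → 3² + 7² = 58
58 → 5² + 8² = 89
89 → 8² + 9² = 145
145 → 1² + 4² + 5² = 42
42 → 4² + 2² = 20
20 → 2² + 0² = 4
4 → 4² = 16
16 → 1² + 6² = 37  — 37 already appeared earlier.

37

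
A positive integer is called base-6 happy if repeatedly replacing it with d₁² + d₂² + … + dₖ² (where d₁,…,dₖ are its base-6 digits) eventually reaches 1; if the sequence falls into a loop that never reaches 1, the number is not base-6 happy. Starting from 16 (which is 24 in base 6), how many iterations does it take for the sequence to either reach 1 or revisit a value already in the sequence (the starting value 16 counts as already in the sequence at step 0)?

16 = (2,4)_6 → 2² + 4² = 4 + 16 = 20
20 = (3,2)_6 → 3² + 2² = 9 + 4 = 13
13 = (2,1)_6 → 2² + 1² = 4 + 1 = 5
5 = (5)_6 → 5² = 25
25 = (4,1)_6 → 4² + 1² = 16 + 1 = 17
17 = (2,5)_6 → 2² + 5² = 4 + 25 = 29
29 = (4,5)_6 → 4² + 5² = 16 + 25 = 41
41 = (1,0,5)_6 → 1² + 0² + 5² = 1 + 0 + 25 = 26
26 = (4,2)_6 → 4² + 2² = 16 + 4 = 20  — 20 repeats.
That took 9 steps.

9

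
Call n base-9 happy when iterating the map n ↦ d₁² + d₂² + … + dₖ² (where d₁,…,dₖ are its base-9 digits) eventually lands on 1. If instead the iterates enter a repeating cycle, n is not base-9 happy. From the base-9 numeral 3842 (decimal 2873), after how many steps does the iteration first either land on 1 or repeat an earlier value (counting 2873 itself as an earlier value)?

8

2873 = (3,8,4,2)_9 → 3² + 8² + 4² + 2² = 93
93 = (1,1,3)_9 → 1² + 1² + 3² = 11
11 = (1,2)_9 → 1² + 2² = 5
5 = (5)_9 → 5² = 25
25 = (2,7)_9 → 2² + 7² = 53
53 = (5,8)_9 → 5² + 8² = 89
89 = (1,0,8)_9 → 1² + 0² + 8² = 65
65 = (7,2)_9 → 7² + 2² = 53  — 53 repeats.
That took 8 steps.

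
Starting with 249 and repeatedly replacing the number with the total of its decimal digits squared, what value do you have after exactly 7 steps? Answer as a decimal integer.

89

249 → 2² + 4² + 9² = 101
101 → 1² + 0² + 1² = 2
2 → 2² = 4
4 → 4² = 16
16 → 1² + 6² = 37
37 → 3² + 7² = 58
58 → 5² + 8² = 89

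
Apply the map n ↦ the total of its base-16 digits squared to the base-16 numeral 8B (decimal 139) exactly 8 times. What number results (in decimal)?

139 = (8,11)_16 → 8² + 11² = 64 + 121 = 185
185 = (11,9)_16 → 11² + 9² = 121 + 81 = 202
202 = (12,10)_16 → 12² + 10² = 144 + 100 = 244
244 = (15,4)_16 → 15² + 4² = 225 + 16 = 241
241 = (15,1)_16 → 15² + 1² = 225 + 1 = 226
226 = (14,2)_16 → 14² + 2² = 196 + 4 = 200
200 = (12,8)_16 → 12² + 8² = 144 + 64 = 208
208 = (13,0)_16 → 13² + 0² = 169 + 0 = 169

169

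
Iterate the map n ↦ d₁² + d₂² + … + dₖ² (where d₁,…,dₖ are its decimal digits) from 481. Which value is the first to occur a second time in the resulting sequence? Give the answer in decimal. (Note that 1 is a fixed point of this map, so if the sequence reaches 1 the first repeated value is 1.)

37

481 → 4² + 8² + 1² = 16 + 64 + 1 = 81
81 → 8² + 1² = 64 + 1 = 65
65 → 6² + 5² = 36 + 25 = 61
61 → 6² + 1² = 36 + 1 = 37
37 → 3² + 7² = 9 + 49 = 58
58 → 5² + 8² = 25 + 64 = 89
89 → 8² + 9² = 64 + 81 = 145
145 → 1² + 4² + 5² = 1 + 16 + 25 = 42
42 → 4² + 2² = 16 + 4 = 20
20 → 2² + 0² = 4 + 0 = 4
4 → 4² = 16
16 → 1² + 6² = 1 + 36 = 37  — 37 already appeared earlier.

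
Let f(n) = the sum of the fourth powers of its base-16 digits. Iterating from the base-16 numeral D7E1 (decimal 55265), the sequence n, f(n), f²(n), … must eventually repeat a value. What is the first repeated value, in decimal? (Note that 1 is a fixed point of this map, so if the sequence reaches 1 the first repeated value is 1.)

50707

55265 = (13,7,14,1)_16 → 13⁴ + 7⁴ + 14⁴ + 1⁴ = 28561 + 2401 + 38416 + 1 = 69379
69379 = (1,0,15,0,3)_16 → 1⁴ + 0⁴ + 15⁴ + 0⁴ + 3⁴ = 1 + 0 + 50625 + 0 + 81 = 50707
50707 = (12,6,1,3)_16 → 12⁴ + 6⁴ + 1⁴ + 3⁴ = 20736 + 1296 + 1 + 81 = 22114
22114 = (5,6,6,2)_16 → 5⁴ + 6⁴ + 6⁴ + 2⁴ = 625 + 1296 + 1296 + 16 = 3233
3233 = (12,10,1)_16 → 12⁴ + 10⁴ + 1⁴ = 20736 + 10000 + 1 = 30737
30737 = (7,8,1,1)_16 → 7⁴ + 8⁴ + 1⁴ + 1⁴ = 2401 + 4096 + 1 + 1 = 6499
6499 = (1,9,6,3)_16 → 1⁴ + 9⁴ + 6⁴ + 3⁴ = 1 + 6561 + 1296 + 81 = 7939
7939 = (1,15,0,3)_16 → 1⁴ + 15⁴ + 0⁴ + 3⁴ = 1 + 50625 + 0 + 81 = 50707  — 50707 already appeared earlier.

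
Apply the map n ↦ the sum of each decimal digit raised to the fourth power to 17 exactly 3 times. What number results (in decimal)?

17 → 2402
2402 → 288
288 → 8208

8208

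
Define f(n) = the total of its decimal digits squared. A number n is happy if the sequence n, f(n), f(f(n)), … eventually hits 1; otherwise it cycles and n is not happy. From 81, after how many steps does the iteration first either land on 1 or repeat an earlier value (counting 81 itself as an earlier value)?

11

81 → 8² + 1² = 64 + 1 = 65
65 → 6² + 5² = 36 + 25 = 61
61 → 6² + 1² = 36 + 1 = 37
37 → 3² + 7² = 9 + 49 = 58
58 → 5² + 8² = 25 + 64 = 89
89 → 8² + 9² = 64 + 81 = 145
145 → 1² + 4² + 5² = 1 + 16 + 25 = 42
42 → 4² + 2² = 16 + 4 = 20
20 → 2² + 0² = 4 + 0 = 4
4 → 4² = 16
16 → 1² + 6² = 1 + 36 = 37  — 37 repeats.
That took 11 steps.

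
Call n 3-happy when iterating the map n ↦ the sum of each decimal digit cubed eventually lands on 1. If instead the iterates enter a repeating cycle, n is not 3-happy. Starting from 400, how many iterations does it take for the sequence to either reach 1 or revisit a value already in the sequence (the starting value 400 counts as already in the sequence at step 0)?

7

400 → 4³ + 0³ + 0³ = 64 + 0 + 0 = 64
64 → 6³ + 4³ = 216 + 64 = 280
280 → 2³ + 8³ + 0³ = 8 + 512 + 0 = 520
520 → 5³ + 2³ + 0³ = 125 + 8 + 0 = 133
133 → 1³ + 3³ + 3³ = 1 + 27 + 27 = 55
55 → 5³ + 5³ = 125 + 125 = 250
250 → 2³ + 5³ + 0³ = 8 + 125 + 0 = 133  — 133 repeats.
That took 7 steps.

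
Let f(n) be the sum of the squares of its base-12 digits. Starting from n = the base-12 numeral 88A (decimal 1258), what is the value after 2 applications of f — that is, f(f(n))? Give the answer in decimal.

50

1258 = (8,8,10)_12 → 228
228 = (1,7,0)_12 → 50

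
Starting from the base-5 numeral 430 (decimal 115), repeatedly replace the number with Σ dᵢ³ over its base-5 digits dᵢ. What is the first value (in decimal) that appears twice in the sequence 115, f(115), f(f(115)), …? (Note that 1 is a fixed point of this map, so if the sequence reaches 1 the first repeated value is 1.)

9

115 = (4,3,0)_5 → 4³ + 3³ + 0³ = 91
91 = (3,3,1)_5 → 3³ + 3³ + 1³ = 55
55 = (2,1,0)_5 → 2³ + 1³ + 0³ = 9
9 = (1,4)_5 → 1³ + 4³ = 65
65 = (2,3,0)_5 → 2³ + 3³ + 0³ = 35
35 = (1,2,0)_5 → 1³ + 2³ + 0³ = 9  — 9 already appeared earlier.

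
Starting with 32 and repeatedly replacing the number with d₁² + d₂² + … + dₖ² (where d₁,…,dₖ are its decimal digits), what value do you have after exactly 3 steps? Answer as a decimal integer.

32 → 3² + 2² = 9 + 4 = 13
13 → 1² + 3² = 1 + 9 = 10
10 → 1² + 0² = 1 + 0 = 1

1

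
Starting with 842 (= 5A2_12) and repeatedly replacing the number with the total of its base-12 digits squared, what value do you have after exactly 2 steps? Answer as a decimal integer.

842 = (5,10,2)_12 → 129
129 = (10,9)_12 → 181

181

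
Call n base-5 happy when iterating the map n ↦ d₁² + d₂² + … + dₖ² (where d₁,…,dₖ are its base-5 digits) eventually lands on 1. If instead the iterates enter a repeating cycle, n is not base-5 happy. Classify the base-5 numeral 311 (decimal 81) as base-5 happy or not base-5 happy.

81 = (3,1,1)_5 → 3² + 1² + 1² = 11
11 = (2,1)_5 → 2² + 1² = 5
5 = (1,0)_5 → 1² + 0² = 1  — reached 1.

base-5 happy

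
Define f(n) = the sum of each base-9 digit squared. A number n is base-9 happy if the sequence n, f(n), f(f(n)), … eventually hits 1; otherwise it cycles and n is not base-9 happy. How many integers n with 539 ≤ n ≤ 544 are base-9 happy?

2

539: 539 → 125 → 81 → 1  (reaches 1)
540: 540 → 72 → 64 → 50 → 50  (repeats 50)
541: 541 → 73 → 65 → 53 → 89 → 65  (repeats 65)
542: 542 → 76 → 80 → 128 → 30 → 18 → 4 → 16 → 50 → 50  (repeats 50)
543: 543 → 81 → 1  (reaches 1)
544: 544 → 88 → 50 → 50  (repeats 50)
base-9 happy: 539, 543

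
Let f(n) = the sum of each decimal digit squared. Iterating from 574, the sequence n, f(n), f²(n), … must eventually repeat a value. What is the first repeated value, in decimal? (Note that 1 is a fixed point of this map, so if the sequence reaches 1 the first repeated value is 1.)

37

574 → 5² + 7² + 4² = 90
90 → 9² + 0² = 81
81 → 8² + 1² = 65
65 → 6² + 5² = 61
61 → 6² + 1² = 37
37 → 3² + 7² = 58
58 → 5² + 8² = 89
89 → 8² + 9² = 145
145 → 1² + 4² + 5² = 42
42 → 4² + 2² = 20
20 → 2² + 0² = 4
4 → 4² = 16
16 → 1² + 6² = 37  — 37 already appeared earlier.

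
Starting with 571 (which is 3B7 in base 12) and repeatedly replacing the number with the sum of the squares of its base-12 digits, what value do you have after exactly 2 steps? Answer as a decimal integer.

571 = (3,11,7)_12 → 3² + 11² + 7² = 9 + 121 + 49 = 179
179 = (1,2,11)_12 → 1² + 2² + 11² = 1 + 4 + 121 = 126

126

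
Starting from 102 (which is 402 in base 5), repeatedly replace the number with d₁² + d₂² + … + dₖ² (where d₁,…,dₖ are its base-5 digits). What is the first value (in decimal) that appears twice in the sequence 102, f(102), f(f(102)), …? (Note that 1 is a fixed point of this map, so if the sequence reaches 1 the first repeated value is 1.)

16

102 = (4,0,2)_5 → 4² + 0² + 2² = 20
20 = (4,0)_5 → 4² + 0² = 16
16 = (3,1)_5 → 3² + 1² = 10
10 = (2,0)_5 → 2² + 0² = 4
4 = (4)_5 → 4² = 16  — 16 already appeared earlier.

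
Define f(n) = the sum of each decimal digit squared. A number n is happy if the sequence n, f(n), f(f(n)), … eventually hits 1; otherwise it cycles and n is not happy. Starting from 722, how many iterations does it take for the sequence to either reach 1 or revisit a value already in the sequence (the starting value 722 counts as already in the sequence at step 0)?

722 → 7² + 2² + 2² = 49 + 4 + 4 = 57
57 → 5² + 7² = 25 + 49 = 74
74 → 7² + 4² = 49 + 16 = 65
65 → 6² + 5² = 36 + 25 = 61
61 → 6² + 1² = 36 + 1 = 37
37 → 3² + 7² = 9 + 49 = 58
58 → 5² + 8² = 25 + 64 = 89
89 → 8² + 9² = 64 + 81 = 145
145 → 1² + 4² + 5² = 1 + 16 + 25 = 42
42 → 4² + 2² = 16 + 4 = 20
20 → 2² + 0² = 4 + 0 = 4
4 → 4² = 16
16 → 1² + 6² = 1 + 36 = 37  — 37 repeats.
That took 13 steps.

13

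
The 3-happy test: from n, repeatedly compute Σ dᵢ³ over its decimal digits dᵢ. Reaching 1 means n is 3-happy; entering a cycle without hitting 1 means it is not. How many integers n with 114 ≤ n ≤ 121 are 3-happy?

114: 114 → 66 → 432 → 99 → 1458 → 702 → 351 → 153 → 153  (repeats 153)
115: 115 → 127 → 352 → 160 → 217 → 352  (repeats 352)
116: 116 → 218 → 521 → 134 → 92 → 737 → 713 → 371 → 371  (repeats 371)
117: 117 → 345 → 216 → 225 → 141 → 66 → 432 → 99 → 1458 → 702 → 351 → 153 → 153  (repeats 153)
118: 118 → 514 → 190 → 730 → 370 → 370  (repeats 370)
119: 119 → 731 → 371 → 371  (repeats 371)
120: 120 → 9 → 729 → 1080 → 513 → 153 → 153  (repeats 153)
121: 121 → 10 → 1  (reaches 1)
3-happy: 121

1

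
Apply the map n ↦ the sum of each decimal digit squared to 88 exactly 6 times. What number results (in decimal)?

88 → 8² + 8² = 128
128 → 1² + 2² + 8² = 69
69 → 6² + 9² = 117
117 → 1² + 1² + 7² = 51
51 → 5² + 1² = 26
26 → 2² + 6² = 40

40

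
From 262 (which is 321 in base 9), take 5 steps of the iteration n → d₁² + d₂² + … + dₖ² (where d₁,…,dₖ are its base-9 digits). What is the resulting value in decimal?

262 = (3,2,1)_9 → 3² + 2² + 1² = 9 + 4 + 1 = 14
14 = (1,5)_9 → 1² + 5² = 1 + 25 = 26
26 = (2,8)_9 → 2² + 8² = 4 + 64 = 68
68 = (7,5)_9 → 7² + 5² = 49 + 25 = 74
74 = (8,2)_9 → 8² + 2² = 64 + 4 = 68

68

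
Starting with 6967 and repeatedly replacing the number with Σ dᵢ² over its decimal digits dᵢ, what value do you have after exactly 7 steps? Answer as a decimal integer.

6967 → 202
202 → 8
8 → 64
64 → 52
52 → 29
29 → 85
85 → 89

89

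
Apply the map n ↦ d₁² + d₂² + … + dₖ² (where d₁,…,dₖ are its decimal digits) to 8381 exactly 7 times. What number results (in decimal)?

89

8381 → 8² + 3² + 8² + 1² = 138
138 → 1² + 3² + 8² = 74
74 → 7² + 4² = 65
65 → 6² + 5² = 61
61 → 6² + 1² = 37
37 → 3² + 7² = 58
58 → 5² + 8² = 89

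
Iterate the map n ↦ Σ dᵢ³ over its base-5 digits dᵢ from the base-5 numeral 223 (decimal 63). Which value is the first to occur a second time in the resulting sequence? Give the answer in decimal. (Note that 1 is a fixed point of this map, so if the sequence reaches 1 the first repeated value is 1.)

63 = (2,2,3)_5 → 2³ + 2³ + 3³ = 43
43 = (1,3,3)_5 → 1³ + 3³ + 3³ = 55
55 = (2,1,0)_5 → 2³ + 1³ + 0³ = 9
9 = (1,4)_5 → 1³ + 4³ = 65
65 = (2,3,0)_5 → 2³ + 3³ + 0³ = 35
35 = (1,2,0)_5 → 1³ + 2³ + 0³ = 9  — 9 already appeared earlier.

9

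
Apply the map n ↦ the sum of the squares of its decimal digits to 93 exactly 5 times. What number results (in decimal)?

93 → 9² + 3² = 81 + 9 = 90
90 → 9² + 0² = 81 + 0 = 81
81 → 8² + 1² = 64 + 1 = 65
65 → 6² + 5² = 36 + 25 = 61
61 → 6² + 1² = 36 + 1 = 37

37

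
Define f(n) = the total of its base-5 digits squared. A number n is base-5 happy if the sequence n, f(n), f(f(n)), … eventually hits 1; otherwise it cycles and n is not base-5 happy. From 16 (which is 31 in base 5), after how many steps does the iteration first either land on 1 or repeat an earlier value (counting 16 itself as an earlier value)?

3

16 = (3,1)_5 → 3² + 1² = 9 + 1 = 10
10 = (2,0)_5 → 2² + 0² = 4 + 0 = 4
4 = (4)_5 → 4² = 16  — 16 repeats.
That took 3 steps.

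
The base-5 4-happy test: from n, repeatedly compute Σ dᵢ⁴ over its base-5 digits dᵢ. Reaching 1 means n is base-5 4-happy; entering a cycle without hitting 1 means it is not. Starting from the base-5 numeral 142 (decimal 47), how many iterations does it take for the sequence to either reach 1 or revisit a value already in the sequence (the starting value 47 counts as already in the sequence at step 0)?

3

47 = (1,4,2)_5 → 1⁴ + 4⁴ + 2⁴ = 1 + 256 + 16 = 273
273 = (2,0,4,3)_5 → 2⁴ + 0⁴ + 4⁴ + 3⁴ = 16 + 0 + 256 + 81 = 353
353 = (2,4,0,3)_5 → 2⁴ + 4⁴ + 0⁴ + 3⁴ = 16 + 256 + 0 + 81 = 353  — 353 repeats.
That took 3 steps.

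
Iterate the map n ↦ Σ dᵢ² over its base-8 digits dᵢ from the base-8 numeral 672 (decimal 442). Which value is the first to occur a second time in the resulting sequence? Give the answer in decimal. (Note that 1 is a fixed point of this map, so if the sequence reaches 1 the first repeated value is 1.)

10

442 = (6,7,2)_8 → 6² + 7² + 2² = 36 + 49 + 4 = 89
89 = (1,3,1)_8 → 1² + 3² + 1² = 1 + 9 + 1 = 11
11 = (1,3)_8 → 1² + 3² = 1 + 9 = 10
10 = (1,2)_8 → 1² + 2² = 1 + 4 = 5
5 = (5)_8 → 5² = 25
25 = (3,1)_8 → 3² + 1² = 9 + 1 = 10  — 10 already appeared earlier.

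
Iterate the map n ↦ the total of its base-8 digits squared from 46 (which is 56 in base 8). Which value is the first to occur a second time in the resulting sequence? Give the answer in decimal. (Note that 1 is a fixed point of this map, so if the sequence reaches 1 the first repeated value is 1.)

46 = (5,6)_8 → 5² + 6² = 25 + 36 = 61
61 = (7,5)_8 → 7² + 5² = 49 + 25 = 74
74 = (1,1,2)_8 → 1² + 1² + 2² = 1 + 1 + 4 = 6
6 = (6)_8 → 6² = 36
36 = (4,4)_8 → 4² + 4² = 16 + 16 = 32
32 = (4,0)_8 → 4² + 0² = 16 + 0 = 16
16 = (2,0)_8 → 2² + 0² = 4 + 0 = 4
4 = (4)_8 → 4² = 16  — 16 already appeared earlier.

16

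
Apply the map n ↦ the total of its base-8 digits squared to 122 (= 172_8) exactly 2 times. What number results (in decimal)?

122 = (1,7,2)_8 → 1² + 7² + 2² = 54
54 = (6,6)_8 → 6² + 6² = 72

72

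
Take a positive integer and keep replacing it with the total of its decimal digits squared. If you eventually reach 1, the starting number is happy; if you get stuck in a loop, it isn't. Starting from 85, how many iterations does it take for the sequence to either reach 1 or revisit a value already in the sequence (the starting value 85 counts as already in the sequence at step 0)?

9

85 → 8² + 5² = 89
89 → 8² + 9² = 145
145 → 1² + 4² + 5² = 42
42 → 4² + 2² = 20
20 → 2² + 0² = 4
4 → 4² = 16
16 → 1² + 6² = 37
37 → 3² + 7² = 58
58 → 5² + 8² = 89  — 89 repeats.
That took 9 steps.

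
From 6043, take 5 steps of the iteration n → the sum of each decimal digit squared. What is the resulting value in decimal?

6043 → 6² + 0² + 4² + 3² = 36 + 0 + 16 + 9 = 61
61 → 6² + 1² = 36 + 1 = 37
37 → 3² + 7² = 9 + 49 = 58
58 → 5² + 8² = 25 + 64 = 89
89 → 8² + 9² = 64 + 81 = 145

145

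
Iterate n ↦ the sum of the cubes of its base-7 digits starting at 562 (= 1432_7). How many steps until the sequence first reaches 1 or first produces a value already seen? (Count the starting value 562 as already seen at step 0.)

562 = (1,4,3,2)_7 → 1³ + 4³ + 3³ + 2³ = 100
100 = (2,0,2)_7 → 2³ + 0³ + 2³ = 16
16 = (2,2)_7 → 2³ + 2³ = 16  — 16 repeats.
That took 3 steps.

3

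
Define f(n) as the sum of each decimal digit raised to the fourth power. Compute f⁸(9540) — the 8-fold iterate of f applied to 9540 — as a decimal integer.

13139

9540 → 9⁴ + 5⁴ + 4⁴ + 0⁴ = 6561 + 625 + 256 + 0 = 7442
7442 → 7⁴ + 4⁴ + 4⁴ + 2⁴ = 2401 + 256 + 256 + 16 = 2929
2929 → 2⁴ + 9⁴ + 2⁴ + 9⁴ = 16 + 6561 + 16 + 6561 = 13154
13154 → 1⁴ + 3⁴ + 1⁴ + 5⁴ + 4⁴ = 1 + 81 + 1 + 625 + 256 = 964
964 → 9⁴ + 6⁴ + 4⁴ = 6561 + 1296 + 256 = 8113
8113 → 8⁴ + 1⁴ + 1⁴ + 3⁴ = 4096 + 1 + 1 + 81 = 4179
4179 → 4⁴ + 1⁴ + 7⁴ + 9⁴ = 256 + 1 + 2401 + 6561 = 9219
9219 → 9⁴ + 2⁴ + 1⁴ + 9⁴ = 6561 + 16 + 1 + 6561 = 13139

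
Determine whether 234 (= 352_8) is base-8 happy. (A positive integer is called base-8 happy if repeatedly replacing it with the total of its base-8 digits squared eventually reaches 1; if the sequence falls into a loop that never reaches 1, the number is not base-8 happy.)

not base-8 happy

234 = (3,5,2)_8 → 3² + 5² + 2² = 9 + 25 + 4 = 38
38 = (4,6)_8 → 4² + 6² = 16 + 36 = 52
52 = (6,4)_8 → 6² + 4² = 36 + 16 = 52  — 52 already seen; the sequence cycles without reaching 1.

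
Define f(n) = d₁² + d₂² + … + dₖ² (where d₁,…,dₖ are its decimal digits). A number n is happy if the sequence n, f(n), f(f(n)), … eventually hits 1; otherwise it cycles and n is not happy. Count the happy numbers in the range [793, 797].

1

793: 793 → 139 → 91 → 82 → 68 → 100 → 1  (reaches 1)
794: 794 → 146 → 53 → 34 → 25 → 29 → 85 → 89 → 145 → 42 → 20 → 4 → 16 → 37 → 58 → 89  (repeats 89)
795: 795 → 155 → 51 → 26 → 40 → 16 → 37 → 58 → 89 → 145 → 42 → 20 → 4 → 16  (repeats 16)
796: 796 → 166 → 73 → 58 → 89 → 145 → 42 → 20 → 4 → 16 → 37 → 58  (repeats 58)
797: 797 → 179 → 131 → 11 → 2 → 4 → 16 → 37 → 58 → 89 → 145 → 42 → 20 → 4  (repeats 4)
happy: 793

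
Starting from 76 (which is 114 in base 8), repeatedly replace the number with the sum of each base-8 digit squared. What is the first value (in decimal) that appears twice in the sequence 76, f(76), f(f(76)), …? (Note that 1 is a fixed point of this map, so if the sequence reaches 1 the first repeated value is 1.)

1

76 = (1,1,4)_8 → 1² + 1² + 4² = 18
18 = (2,2)_8 → 2² + 2² = 8
8 = (1,0)_8 → 1² + 0² = 1  — reached the fixed point 1.
1 → 1, so 1 is the first repeated value.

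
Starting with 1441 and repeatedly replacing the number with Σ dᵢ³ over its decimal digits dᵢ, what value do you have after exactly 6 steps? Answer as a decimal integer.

1441 → 1³ + 4³ + 4³ + 1³ = 1 + 64 + 64 + 1 = 130
130 → 1³ + 3³ + 0³ = 1 + 27 + 0 = 28
28 → 2³ + 8³ = 8 + 512 = 520
520 → 5³ + 2³ + 0³ = 125 + 8 + 0 = 133
133 → 1³ + 3³ + 3³ = 1 + 27 + 27 = 55
55 → 5³ + 5³ = 125 + 125 = 250

250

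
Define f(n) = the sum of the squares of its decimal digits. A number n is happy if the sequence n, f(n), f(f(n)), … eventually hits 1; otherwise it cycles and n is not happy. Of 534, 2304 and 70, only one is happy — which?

70

534: 534 → 50 → 25 → 29 → 85 → 89 → 145 → 42 → 20 → 4 → 16 → 37 → 58 → 89  — repeats 89 (not happy)
2304: 2304 → 29 → 85 → 89 → 145 → 42 → 20 → 4 → 16 → 37 → 58 → 89  — repeats 89 (not happy)
70: 70 → 49 → 97 → 130 → 10 → 1  — reaches 1 (happy)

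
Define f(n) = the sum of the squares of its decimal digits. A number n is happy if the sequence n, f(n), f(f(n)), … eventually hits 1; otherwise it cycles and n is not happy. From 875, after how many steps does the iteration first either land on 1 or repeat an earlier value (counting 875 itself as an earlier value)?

13

875 → 138
138 → 74
74 → 65
65 → 61
61 → 37
37 → 58
58 → 89
89 → 145
145 → 42
42 → 20
20 → 4
4 → 16
16 → 37  — 37 repeats.
That took 13 steps.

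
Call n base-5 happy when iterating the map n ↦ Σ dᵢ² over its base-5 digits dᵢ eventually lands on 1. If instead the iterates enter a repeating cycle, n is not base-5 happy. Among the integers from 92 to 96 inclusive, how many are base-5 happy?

2

92: 92 → 22 → 20 → 16 → 10 → 4 → 16  — not base-5 happy
93: 93 → 27 → 5 → 1  — base-5 happy
94: 94 → 34 → 18 → 18  — not base-5 happy
95: 95 → 25 → 1  — base-5 happy
96: 96 → 26 → 2 → 4 → 16 → 10 → 4  — not base-5 happy
base-5 happy: 93, 95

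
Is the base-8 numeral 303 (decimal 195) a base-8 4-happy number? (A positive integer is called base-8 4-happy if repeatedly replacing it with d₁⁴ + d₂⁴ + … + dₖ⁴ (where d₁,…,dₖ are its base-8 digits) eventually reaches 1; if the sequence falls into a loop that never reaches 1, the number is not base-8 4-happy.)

base-8 4-happy

195 = (3,0,3)_8 → 162
162 = (2,4,2)_8 → 288
288 = (4,4,0)_8 → 512
512 = (1,0,0,0)_8 → 1  — reached 1.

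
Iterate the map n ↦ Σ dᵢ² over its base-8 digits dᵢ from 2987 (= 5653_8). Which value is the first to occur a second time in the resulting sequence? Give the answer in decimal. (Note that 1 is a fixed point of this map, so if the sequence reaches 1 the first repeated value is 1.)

16

2987 = (5,6,5,3)_8 → 5² + 6² + 5² + 3² = 25 + 36 + 25 + 9 = 95
95 = (1,3,7)_8 → 1² + 3² + 7² = 1 + 9 + 49 = 59
59 = (7,3)_8 → 7² + 3² = 49 + 9 = 58
58 = (7,2)_8 → 7² + 2² = 49 + 4 = 53
53 = (6,5)_8 → 6² + 5² = 36 + 25 = 61
61 = (7,5)_8 → 7² + 5² = 49 + 25 = 74
74 = (1,1,2)_8 → 1² + 1² + 2² = 1 + 1 + 4 = 6
6 = (6)_8 → 6² = 36
36 = (4,4)_8 → 4² + 4² = 16 + 16 = 32
32 = (4,0)_8 → 4² + 0² = 16 + 0 = 16
16 = (2,0)_8 → 2² + 0² = 4 + 0 = 4
4 = (4)_8 → 4² = 16  — 16 already appeared earlier.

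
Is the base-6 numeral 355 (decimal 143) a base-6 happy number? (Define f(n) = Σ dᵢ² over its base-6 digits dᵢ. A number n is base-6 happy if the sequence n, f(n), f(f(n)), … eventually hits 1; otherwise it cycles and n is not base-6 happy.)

not base-6 happy

143 = (3,5,5)_6 → 3² + 5² + 5² = 9 + 25 + 25 = 59
59 = (1,3,5)_6 → 1² + 3² + 5² = 1 + 9 + 25 = 35
35 = (5,5)_6 → 5² + 5² = 25 + 25 = 50
50 = (1,2,2)_6 → 1² + 2² + 2² = 1 + 4 + 4 = 9
9 = (1,3)_6 → 1² + 3² = 1 + 9 = 10
10 = (1,4)_6 → 1² + 4² = 1 + 16 = 17
17 = (2,5)_6 → 2² + 5² = 4 + 25 = 29
29 = (4,5)_6 → 4² + 5² = 16 + 25 = 41
41 = (1,0,5)_6 → 1² + 0² + 5² = 1 + 0 + 25 = 26
26 = (4,2)_6 → 4² + 2² = 16 + 4 = 20
20 = (3,2)_6 → 3² + 2² = 9 + 4 = 13
13 = (2,1)_6 → 2² + 1² = 4 + 1 = 5
5 = (5)_6 → 5² = 25
25 = (4,1)_6 → 4² + 1² = 16 + 1 = 17  — 17 already seen; the sequence cycles without reaching 1.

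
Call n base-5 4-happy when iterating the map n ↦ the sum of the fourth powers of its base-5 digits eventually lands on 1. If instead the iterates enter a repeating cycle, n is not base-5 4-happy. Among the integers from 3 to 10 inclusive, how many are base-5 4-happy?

1

3: 3 → 81 → 83 → 163 → 99 → 593 → 499 → 849 → 595 → 593  — not base-5 4-happy
4: 4 → 256 → 18 → 162 → 34 → 258 → 98 → 418 → 244 → 594 → 674 → 514 → 528 → 338 → 194 → 354 → 528  — not base-5 4-happy
5: 5 → 1  — base-5 4-happy
6: 6 → 2 → 16 → 82 → 98 → 418 → 244 → 594 → 674 → 514 → 528 → 338 → 194 → 354 → 528  — not base-5 4-happy
7: 7 → 17 → 97 → 353 → 353  — not base-5 4-happy
8: 8 → 82 → 98 → 418 → 244 → 594 → 674 → 514 → 528 → 338 → 194 → 354 → 528  — not base-5 4-happy
9: 9 → 257 → 33 → 83 → 163 → 99 → 593 → 499 → 849 → 595 → 593  — not base-5 4-happy
10: 10 → 16 → 82 → 98 → 418 → 244 → 594 → 674 → 514 → 528 → 338 → 194 → 354 → 528  — not base-5 4-happy
base-5 4-happy: 5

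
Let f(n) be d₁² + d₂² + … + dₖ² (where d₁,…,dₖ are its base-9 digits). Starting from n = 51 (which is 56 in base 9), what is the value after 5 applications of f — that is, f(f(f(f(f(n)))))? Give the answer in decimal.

51 = (5,6)_9 → 5² + 6² = 25 + 36 = 61
61 = (6,7)_9 → 6² + 7² = 36 + 49 = 85
85 = (1,0,4)_9 → 1² + 0² + 4² = 1 + 0 + 16 = 17
17 = (1,8)_9 → 1² + 8² = 1 + 64 = 65
65 = (7,2)_9 → 7² + 2² = 49 + 4 = 53

53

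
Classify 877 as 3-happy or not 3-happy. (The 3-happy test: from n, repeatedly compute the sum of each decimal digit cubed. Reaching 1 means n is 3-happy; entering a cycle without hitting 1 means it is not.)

3-happy

877 → 1198
1198 → 1243
1243 → 100
100 → 1  — reached 1.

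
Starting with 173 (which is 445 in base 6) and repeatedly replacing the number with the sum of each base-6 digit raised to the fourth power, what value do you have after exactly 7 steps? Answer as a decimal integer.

173 = (4,4,5)_6 → 4⁴ + 4⁴ + 5⁴ = 256 + 256 + 625 = 1137
1137 = (5,1,3,3)_6 → 5⁴ + 1⁴ + 3⁴ + 3⁴ = 625 + 1 + 81 + 81 = 788
788 = (3,3,5,2)_6 → 3⁴ + 3⁴ + 5⁴ + 2⁴ = 81 + 81 + 625 + 16 = 803
803 = (3,4,1,5)_6 → 3⁴ + 4⁴ + 1⁴ + 5⁴ = 81 + 256 + 1 + 625 = 963
963 = (4,2,4,3)_6 → 4⁴ + 2⁴ + 4⁴ + 3⁴ = 256 + 16 + 256 + 81 = 609
609 = (2,4,5,3)_6 → 2⁴ + 4⁴ + 5⁴ + 3⁴ = 16 + 256 + 625 + 81 = 978
978 = (4,3,1,0)_6 → 4⁴ + 3⁴ + 1⁴ + 0⁴ = 256 + 81 + 1 + 0 = 338

338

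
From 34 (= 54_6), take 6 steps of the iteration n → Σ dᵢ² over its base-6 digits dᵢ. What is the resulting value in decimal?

25

34 = (5,4)_6 → 5² + 4² = 41
41 = (1,0,5)_6 → 1² + 0² + 5² = 26
26 = (4,2)_6 → 4² + 2² = 20
20 = (3,2)_6 → 3² + 2² = 13
13 = (2,1)_6 → 2² + 1² = 5
5 = (5)_6 → 5² = 25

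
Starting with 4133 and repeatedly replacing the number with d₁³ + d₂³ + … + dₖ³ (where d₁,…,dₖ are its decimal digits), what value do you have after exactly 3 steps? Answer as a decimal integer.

371

4133 → 4³ + 1³ + 3³ + 3³ = 119
119 → 1³ + 1³ + 9³ = 731
731 → 7³ + 3³ + 1³ = 371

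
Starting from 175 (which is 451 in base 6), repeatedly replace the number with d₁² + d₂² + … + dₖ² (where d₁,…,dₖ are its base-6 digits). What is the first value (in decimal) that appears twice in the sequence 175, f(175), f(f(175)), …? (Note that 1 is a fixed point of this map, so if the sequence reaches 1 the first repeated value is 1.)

175 = (4,5,1)_6 → 4² + 5² + 1² = 42
42 = (1,1,0)_6 → 1² + 1² + 0² = 2
2 = (2)_6 → 2² = 4
4 = (4)_6 → 4² = 16
16 = (2,4)_6 → 2² + 4² = 20
20 = (3,2)_6 → 3² + 2² = 13
13 = (2,1)_6 → 2² + 1² = 5
5 = (5)_6 → 5² = 25
25 = (4,1)_6 → 4² + 1² = 17
17 = (2,5)_6 → 2² + 5² = 29
29 = (4,5)_6 → 4² + 5² = 41
41 = (1,0,5)_6 → 1² + 0² + 5² = 26
26 = (4,2)_6 → 4² + 2² = 20  — 20 already appeared earlier.

20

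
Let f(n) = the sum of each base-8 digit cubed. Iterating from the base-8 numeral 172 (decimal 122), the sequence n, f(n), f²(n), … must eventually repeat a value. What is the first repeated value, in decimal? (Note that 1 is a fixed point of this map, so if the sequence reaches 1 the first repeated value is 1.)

122 = (1,7,2)_8 → 1³ + 7³ + 2³ = 1 + 343 + 8 = 352
352 = (5,4,0)_8 → 5³ + 4³ + 0³ = 125 + 64 + 0 = 189
189 = (2,7,5)_8 → 2³ + 7³ + 5³ = 8 + 343 + 125 = 476
476 = (7,3,4)_8 → 7³ + 3³ + 4³ = 343 + 27 + 64 = 434
434 = (6,6,2)_8 → 6³ + 6³ + 2³ = 216 + 216 + 8 = 440
440 = (6,7,0)_8 → 6³ + 7³ + 0³ = 216 + 343 + 0 = 559
559 = (1,0,5,7)_8 → 1³ + 0³ + 5³ + 7³ = 1 + 0 + 125 + 343 = 469
469 = (7,2,5)_8 → 7³ + 2³ + 5³ = 343 + 8 + 125 = 476  — 476 already appeared earlier.

476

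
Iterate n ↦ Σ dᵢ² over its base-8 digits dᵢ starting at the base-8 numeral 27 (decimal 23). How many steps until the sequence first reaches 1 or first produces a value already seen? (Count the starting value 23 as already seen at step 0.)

23 = (2,7)_8 → 53
53 = (6,5)_8 → 61
61 = (7,5)_8 → 74
74 = (1,1,2)_8 → 6
6 = (6)_8 → 36
36 = (4,4)_8 → 32
32 = (4,0)_8 → 16
16 = (2,0)_8 → 4
4 = (4)_8 → 16  — 16 repeats.
That took 9 steps.

9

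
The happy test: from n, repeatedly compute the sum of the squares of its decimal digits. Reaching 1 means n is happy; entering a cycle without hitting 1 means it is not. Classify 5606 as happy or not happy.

happy

5606 → 97
97 → 130
130 → 10
10 → 1  — reached 1.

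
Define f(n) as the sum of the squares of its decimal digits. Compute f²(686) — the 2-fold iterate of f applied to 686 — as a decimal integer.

46

686 → 136
136 → 46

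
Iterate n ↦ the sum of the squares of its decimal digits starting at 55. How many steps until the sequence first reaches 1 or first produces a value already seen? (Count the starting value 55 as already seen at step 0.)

13

55 → 50
50 → 25
25 → 29
29 → 85
85 → 89
89 → 145
145 → 42
42 → 20
20 → 4
4 → 16
16 → 37
37 → 58
58 → 89  — 89 repeats.
That took 13 steps.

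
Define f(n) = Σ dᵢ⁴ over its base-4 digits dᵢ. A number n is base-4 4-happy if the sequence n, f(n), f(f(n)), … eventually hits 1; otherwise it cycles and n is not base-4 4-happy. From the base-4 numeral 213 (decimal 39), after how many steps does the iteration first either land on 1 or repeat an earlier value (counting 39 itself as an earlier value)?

39 = (2,1,3)_4 → 2⁴ + 1⁴ + 3⁴ = 98
98 = (1,2,0,2)_4 → 1⁴ + 2⁴ + 0⁴ + 2⁴ = 33
33 = (2,0,1)_4 → 2⁴ + 0⁴ + 1⁴ = 17
17 = (1,0,1)_4 → 1⁴ + 0⁴ + 1⁴ = 2
2 = (2)_4 → 2⁴ = 16
16 = (1,0,0)_4 → 1⁴ + 0⁴ + 0⁴ = 1  — reached 1.
That took 6 steps.

6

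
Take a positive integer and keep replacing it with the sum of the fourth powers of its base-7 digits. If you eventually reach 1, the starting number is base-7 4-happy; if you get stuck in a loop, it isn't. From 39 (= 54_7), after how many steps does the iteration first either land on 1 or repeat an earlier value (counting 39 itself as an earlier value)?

39 = (5,4)_7 → 5⁴ + 4⁴ = 625 + 256 = 881
881 = (2,3,6,6)_7 → 2⁴ + 3⁴ + 6⁴ + 6⁴ = 16 + 81 + 1296 + 1296 = 2689
2689 = (1,0,5,6,1)_7 → 1⁴ + 0⁴ + 5⁴ + 6⁴ + 1⁴ = 1 + 0 + 625 + 1296 + 1 = 1923
1923 = (5,4,1,5)_7 → 5⁴ + 4⁴ + 1⁴ + 5⁴ = 625 + 256 + 1 + 625 = 1507
1507 = (4,2,5,2)_7 → 4⁴ + 2⁴ + 5⁴ + 2⁴ = 256 + 16 + 625 + 16 = 913
913 = (2,4,4,3)_7 → 2⁴ + 4⁴ + 4⁴ + 3⁴ = 16 + 256 + 256 + 81 = 609
609 = (1,5,3,0)_7 → 1⁴ + 5⁴ + 3⁴ + 0⁴ = 1 + 625 + 81 + 0 = 707
707 = (2,0,3,0)_7 → 2⁴ + 0⁴ + 3⁴ + 0⁴ = 16 + 0 + 81 + 0 = 97
97 = (1,6,6)_7 → 1⁴ + 6⁴ + 6⁴ = 1 + 1296 + 1296 = 2593
2593 = (1,0,3,6,3)_7 → 1⁴ + 0⁴ + 3⁴ + 6⁴ + 3⁴ = 1 + 0 + 81 + 1296 + 81 = 1459
1459 = (4,1,5,3)_7 → 4⁴ + 1⁴ + 5⁴ + 3⁴ = 256 + 1 + 625 + 81 = 963
963 = (2,5,4,4)_7 → 2⁴ + 5⁴ + 4⁴ + 4⁴ = 16 + 625 + 256 + 256 = 1153
1153 = (3,2,3,5)_7 → 3⁴ + 2⁴ + 3⁴ + 5⁴ = 81 + 16 + 81 + 625 = 803
803 = (2,2,2,5)_7 → 2⁴ + 2⁴ + 2⁴ + 5⁴ = 16 + 16 + 16 + 625 = 673
673 = (1,6,5,1)_7 → 1⁴ + 6⁴ + 5⁴ + 1⁴ = 1 + 1296 + 625 + 1 = 1923  — 1923 repeats.
That took 15 steps.

15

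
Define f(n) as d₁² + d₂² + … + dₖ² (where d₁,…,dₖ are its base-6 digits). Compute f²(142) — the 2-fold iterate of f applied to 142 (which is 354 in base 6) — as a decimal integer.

9

142 = (3,5,4)_6 → 3² + 5² + 4² = 9 + 25 + 16 = 50
50 = (1,2,2)_6 → 1² + 2² + 2² = 1 + 4 + 4 = 9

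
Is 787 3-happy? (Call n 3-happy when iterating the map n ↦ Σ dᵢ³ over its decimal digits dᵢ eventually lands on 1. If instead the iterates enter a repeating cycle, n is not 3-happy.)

787 → 7³ + 8³ + 7³ = 343 + 512 + 343 = 1198
1198 → 1³ + 1³ + 9³ + 8³ = 1 + 1 + 729 + 512 = 1243
1243 → 1³ + 2³ + 4³ + 3³ = 1 + 8 + 64 + 27 = 100
100 → 1³ + 0³ + 0³ = 1 + 0 + 0 = 1  — reached 1.

3-happy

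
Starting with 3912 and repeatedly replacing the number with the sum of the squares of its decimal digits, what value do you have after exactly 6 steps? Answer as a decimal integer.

145

3912 → 3² + 9² + 1² + 2² = 9 + 81 + 1 + 4 = 95
95 → 9² + 5² = 81 + 25 = 106
106 → 1² + 0² + 6² = 1 + 0 + 36 = 37
37 → 3² + 7² = 9 + 49 = 58
58 → 5² + 8² = 25 + 64 = 89
89 → 8² + 9² = 64 + 81 = 145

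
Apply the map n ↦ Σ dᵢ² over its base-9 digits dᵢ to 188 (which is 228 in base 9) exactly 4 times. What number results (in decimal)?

50

188 = (2,2,8)_9 → 2² + 2² + 8² = 4 + 4 + 64 = 72
72 = (8,0)_9 → 8² + 0² = 64 + 0 = 64
64 = (7,1)_9 → 7² + 1² = 49 + 1 = 50
50 = (5,5)_9 → 5² + 5² = 25 + 25 = 50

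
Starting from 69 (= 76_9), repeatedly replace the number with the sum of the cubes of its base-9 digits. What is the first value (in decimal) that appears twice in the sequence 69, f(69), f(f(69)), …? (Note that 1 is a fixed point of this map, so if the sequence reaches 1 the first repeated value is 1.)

1

69 = (7,6)_9 → 7³ + 6³ = 343 + 216 = 559
559 = (6,8,1)_9 → 6³ + 8³ + 1³ = 216 + 512 + 1 = 729
729 = (1,0,0,0)_9 → 1³ + 0³ + 0³ + 0³ = 1 + 0 + 0 + 0 = 1  — reached the fixed point 1.
1 → 1, so 1 is the first repeated value.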